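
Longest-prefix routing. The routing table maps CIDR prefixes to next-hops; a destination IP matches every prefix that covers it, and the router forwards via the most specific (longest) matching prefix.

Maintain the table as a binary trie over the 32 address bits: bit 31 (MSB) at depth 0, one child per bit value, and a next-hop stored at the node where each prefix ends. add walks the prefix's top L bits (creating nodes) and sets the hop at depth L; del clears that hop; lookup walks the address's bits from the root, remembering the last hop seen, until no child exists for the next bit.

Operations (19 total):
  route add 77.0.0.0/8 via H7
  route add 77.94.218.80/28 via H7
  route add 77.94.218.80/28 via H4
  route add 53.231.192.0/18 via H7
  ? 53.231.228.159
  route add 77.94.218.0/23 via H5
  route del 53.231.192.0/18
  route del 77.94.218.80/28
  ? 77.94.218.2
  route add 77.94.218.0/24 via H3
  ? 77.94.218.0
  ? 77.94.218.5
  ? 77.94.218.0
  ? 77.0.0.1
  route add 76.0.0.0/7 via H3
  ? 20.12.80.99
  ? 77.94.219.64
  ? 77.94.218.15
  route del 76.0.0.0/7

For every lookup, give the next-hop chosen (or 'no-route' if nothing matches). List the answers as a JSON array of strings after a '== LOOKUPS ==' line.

Process each operation:
  add 77.0.0.0/8 -> H7 at depth 8
  add 77.94.218.80/28 -> H7 at depth 28
  add 77.94.218.80/28 -> H4 at depth 28
  add 53.231.192.0/18 -> H7 at depth 18
  Q 53.231.228.159: descend 001101011110011111 ; hops seen [H7] ; pick H7
  add 77.94.218.0/23 -> H5 at depth 23
  del 53.231.192.0/18 (clear depth 18)
  del 77.94.218.80/28 (clear depth 28)
  Q 77.94.218.2: descend 0100110101011110110110100 ; hops seen [H7,H5] ; pick H5
  add 77.94.218.0/24 -> H3 at depth 24
  Q 77.94.218.0: descend 0100110101011110110110100 ; hops seen [H7,H5,H3] ; pick H3
  Q 77.94.218.5: descend 0100110101011110110110100 ; hops seen [H7,H5,H3] ; pick H3
  Q 77.94.218.0: descend 0100110101011110110110100 ; hops seen [H7,H5,H3] ; pick H3
  Q 77.0.0.1: descend 010011010 ; hops seen [H7] ; pick H7
  add 76.0.0.0/7 -> H3 at depth 7
  Q 20.12.80.99: descend 00 ; hops seen [∅] ; pick no-route
  Q 77.94.219.64: descend 01001101010111101101101 ; hops seen [H3,H7,H5] ; pick H5
  Q 77.94.218.15: descend 0100110101011110110110100 ; hops seen [H3,H7,H5,H3] ; pick H3
  del 76.0.0.0/7 (clear depth 7)

== LOOKUPS ==
["H7","H5","H3","H3","H3","H7","no-route","H5","H3"]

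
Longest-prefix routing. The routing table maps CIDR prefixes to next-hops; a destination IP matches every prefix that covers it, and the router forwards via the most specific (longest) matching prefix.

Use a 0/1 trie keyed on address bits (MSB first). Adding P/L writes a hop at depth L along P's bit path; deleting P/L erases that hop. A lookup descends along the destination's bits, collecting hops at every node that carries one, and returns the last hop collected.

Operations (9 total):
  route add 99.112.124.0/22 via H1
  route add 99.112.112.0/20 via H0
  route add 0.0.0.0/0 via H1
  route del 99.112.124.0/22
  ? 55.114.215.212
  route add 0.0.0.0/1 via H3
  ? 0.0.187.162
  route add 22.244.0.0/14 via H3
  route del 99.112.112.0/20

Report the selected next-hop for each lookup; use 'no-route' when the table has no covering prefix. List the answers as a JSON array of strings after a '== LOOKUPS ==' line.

Apply in order:
  + 99.112.124.0/22 (H1) depth=22
  + 99.112.112.0/20 (H0) depth=20
  + 0.0.0.0/0 (H1) depth=0
  del 99.112.124.0/22 (clear depth 22)
  Q 55.114.215.212: descend 0 ; hops seen [H1] ; pick H1
  + 0.0.0.0/1 (H3) depth=1
  Q 0.0.187.162: descend 0 ; hops seen [H1,H3] ; pick H3
  + 22.244.0.0/14 (H3) depth=14
  del 99.112.112.0/20 (clear depth 20)

== LOOKUPS ==
["H1","H3"]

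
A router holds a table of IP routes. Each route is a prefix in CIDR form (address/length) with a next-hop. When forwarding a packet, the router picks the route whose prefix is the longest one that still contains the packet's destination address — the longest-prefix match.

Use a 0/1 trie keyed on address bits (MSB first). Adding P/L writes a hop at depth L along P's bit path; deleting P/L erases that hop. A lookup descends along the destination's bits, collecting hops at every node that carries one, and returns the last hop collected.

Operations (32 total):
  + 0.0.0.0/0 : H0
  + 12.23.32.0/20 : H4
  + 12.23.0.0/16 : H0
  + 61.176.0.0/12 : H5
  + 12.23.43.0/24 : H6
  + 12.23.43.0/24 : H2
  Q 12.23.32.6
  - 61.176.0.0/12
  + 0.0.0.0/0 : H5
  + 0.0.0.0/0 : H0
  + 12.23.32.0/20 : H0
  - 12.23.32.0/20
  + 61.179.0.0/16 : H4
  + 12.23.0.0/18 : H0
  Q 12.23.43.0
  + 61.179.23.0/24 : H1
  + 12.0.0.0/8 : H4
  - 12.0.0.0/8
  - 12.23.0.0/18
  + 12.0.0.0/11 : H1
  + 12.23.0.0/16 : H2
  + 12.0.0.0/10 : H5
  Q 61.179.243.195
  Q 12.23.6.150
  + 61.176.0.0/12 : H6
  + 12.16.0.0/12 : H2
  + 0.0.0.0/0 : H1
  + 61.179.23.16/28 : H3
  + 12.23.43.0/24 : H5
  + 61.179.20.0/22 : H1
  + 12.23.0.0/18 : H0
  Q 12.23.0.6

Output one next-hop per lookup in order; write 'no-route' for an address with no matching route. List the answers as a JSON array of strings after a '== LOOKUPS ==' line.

Process each operation:
  + 0.0.0.0/0 (H0) depth=0
  + 12.23.32.0/20 (H4) depth=20
  + 12.23.0.0/16 (H0) depth=16
  + 61.176.0.0/12 (H5) depth=12
  + 12.23.43.0/24 (H6) depth=24
  + 12.23.43.0/24 (H2) depth=24
  Q 12.23.32.6: descend 00001100000101110010 ; hops seen [H0,H0,H4] ; pick H4
  del 61.176.0.0/12 (clear depth 12)
  + 0.0.0.0/0 (H5) depth=0
  + 0.0.0.0/0 (H0) depth=0
  + 12.23.32.0/20 (H0) depth=20
  del 12.23.32.0/20 (clear depth 20)
  + 61.179.0.0/16 (H4) depth=16
  + 12.23.0.0/18 (H0) depth=18
  Q 12.23.43.0: descend 000011000001011100101011 ; hops seen [H0,H0,H0,H2] ; pick H2
  + 61.179.23.0/24 (H1) depth=24
  + 12.0.0.0/8 (H4) depth=8
  del 12.0.0.0/8 (clear depth 8)
  del 12.23.0.0/18 (clear depth 18)
  + 12.0.0.0/11 (H1) depth=11
  + 12.23.0.0/16 (H2) depth=16
  + 12.0.0.0/10 (H5) depth=10
  Q 61.179.243.195: descend 0011110110110011 ; hops seen [H0,H4] ; pick H4
  Q 12.23.6.150: descend 000011000001011100 ; hops seen [H0,H5,H1,H2] ; pick H2
  + 61.176.0.0/12 (H6) depth=12
  + 12.16.0.0/12 (H2) depth=12
  + 0.0.0.0/0 (H1) depth=0
  + 61.179.23.16/28 (H3) depth=28
  + 12.23.43.0/24 (H5) depth=24
  + 61.179.20.0/22 (H1) depth=22
  + 12.23.0.0/18 (H0) depth=18
  Q 12.23.0.6: descend 000011000001011100 ; hops seen [H1,H5,H1,H2,H2,H0] ; pick H0

== LOOKUPS ==
["H4","H2","H4","H2","H0"]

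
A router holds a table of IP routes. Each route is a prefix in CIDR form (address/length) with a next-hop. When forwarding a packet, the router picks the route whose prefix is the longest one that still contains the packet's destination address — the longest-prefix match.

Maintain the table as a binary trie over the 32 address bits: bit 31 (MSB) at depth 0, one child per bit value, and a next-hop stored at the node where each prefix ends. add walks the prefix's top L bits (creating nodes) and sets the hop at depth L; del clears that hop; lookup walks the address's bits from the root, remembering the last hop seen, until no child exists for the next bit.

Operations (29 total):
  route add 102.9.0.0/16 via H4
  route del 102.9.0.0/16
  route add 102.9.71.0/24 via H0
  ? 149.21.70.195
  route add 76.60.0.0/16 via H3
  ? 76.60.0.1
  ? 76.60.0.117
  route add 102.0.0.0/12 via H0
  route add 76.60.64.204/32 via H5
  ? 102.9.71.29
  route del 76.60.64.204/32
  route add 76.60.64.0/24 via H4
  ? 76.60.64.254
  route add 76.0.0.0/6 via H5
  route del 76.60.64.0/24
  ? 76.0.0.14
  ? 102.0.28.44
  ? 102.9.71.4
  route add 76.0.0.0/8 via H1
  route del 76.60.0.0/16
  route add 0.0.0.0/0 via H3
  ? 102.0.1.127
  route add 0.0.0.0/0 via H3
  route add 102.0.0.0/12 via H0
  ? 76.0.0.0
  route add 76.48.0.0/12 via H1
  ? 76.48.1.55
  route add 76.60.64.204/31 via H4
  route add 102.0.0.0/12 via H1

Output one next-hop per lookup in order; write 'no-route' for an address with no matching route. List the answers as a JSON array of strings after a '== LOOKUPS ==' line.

Process each operation:
  add 102.9.0.0/16 -> H4 at depth 16
  - 102.9.0.0/16 clear@16
  add 102.9.71.0/24 -> H0 at depth 24
  ? 149.21.70.195  path d0:-  best=no-route
  add 76.60.0.0/16 -> H3 at depth 16
  ? 76.60.0.1  path d0:-→d1:-→d2:-→d3:-→d4:-→d5:-→d6:-→d7:-→d8:-→d9:-→d10:-→d11:-→d12:-→d13:-→d14:-→d15:-→d16:H3  best=H3
  ? 76.60.0.117  path d0:-→d1:-→d2:-→d3:-→d4:-→d5:-→d6:-→d7:-→d8:-→d9:-→d10:-→d11:-→d12:-→d13:-→d14:-→d15:-→d16:H3  best=H3
  add 102.0.0.0/12 -> H0 at depth 12
  add 76.60.64.204/32 -> H5 at depth 32
  ? 102.9.71.29  path d0:-→d1:-→d2:-→d3:-→d4:-→d5:-→d6:-→d7:-→d8:-→d9:-→d10:-→d11:-→d12:H0→d13:-→d14:-→d15:-→d16:-→d17:-→d18:-→d19:-→d20:-→d21:-→d22:-→d23:-→d24:H0  best=H0
  - 76.60.64.204/32 clear@32
  add 76.60.64.0/24 -> H4 at depth 24
  ? 76.60.64.254  path d0:-→d1:-→d2:-→d3:-→d4:-→d5:-→d6:-→d7:-→d8:-→d9:-→d10:-→d11:-→d12:-→d13:-→d14:-→d15:-→d16:H3→d17:-→d18:-→d19:-→d20:-→d21:-→d22:-→d23:-→d24:H4→d25:-→d26:-  best=H4
  add 76.0.0.0/6 -> H5 at depth 6
  - 76.60.64.0/24 clear@24
  ? 76.0.0.14  path d0:-→d1:-→d2:-→d3:-→d4:-→d5:-→d6:H5→d7:-→d8:-→d9:-→d10:-  best=H5
  ? 102.0.28.44  path d0:-→d1:-→d2:-→d3:-→d4:-→d5:-→d6:-→d7:-→d8:-→d9:-→d10:-→d11:-→d12:H0  best=H0
  ? 102.9.71.4  path d0:-→d1:-→d2:-→d3:-→d4:-→d5:-→d6:-→d7:-→d8:-→d9:-→d10:-→d11:-→d12:H0→d13:-→d14:-→d15:-→d16:-→d17:-→d18:-→d19:-→d20:-→d21:-→d22:-→d23:-→d24:H0  best=H0
  add 76.0.0.0/8 -> H1 at depth 8
  - 76.60.0.0/16 clear@16
  add 0.0.0.0/0 -> H3 at depth 0
  ? 102.0.1.127  path d0:H3→d1:-→d2:-→d3:-→d4:-→d5:-→d6:-→d7:-→d8:-→d9:-→d10:-→d11:-→d12:H0  best=H0
  add 0.0.0.0/0 -> H3 at depth 0
  add 102.0.0.0/12 -> H0 at depth 12
  ? 76.0.0.0  path d0:H3→d1:-→d2:-→d3:-→d4:-→d5:-→d6:H5→d7:-→d8:H1→d9:-→d10:-  best=H1
  add 76.48.0.0/12 -> H1 at depth 12
  ? 76.48.1.55  path d0:H3→d1:-→d2:-→d3:-→d4:-→d5:-→d6:H5→d7:-→d8:H1→d9:-→d10:-→d11:-→d12:H1  best=H1
  add 76.60.64.204/31 -> H4 at depth 31
  add 102.0.0.0/12 -> H1 at depth 12

== LOOKUPS ==
["no-route","H3","H3","H0","H4","H5","H0","H0","H0","H1","H1"]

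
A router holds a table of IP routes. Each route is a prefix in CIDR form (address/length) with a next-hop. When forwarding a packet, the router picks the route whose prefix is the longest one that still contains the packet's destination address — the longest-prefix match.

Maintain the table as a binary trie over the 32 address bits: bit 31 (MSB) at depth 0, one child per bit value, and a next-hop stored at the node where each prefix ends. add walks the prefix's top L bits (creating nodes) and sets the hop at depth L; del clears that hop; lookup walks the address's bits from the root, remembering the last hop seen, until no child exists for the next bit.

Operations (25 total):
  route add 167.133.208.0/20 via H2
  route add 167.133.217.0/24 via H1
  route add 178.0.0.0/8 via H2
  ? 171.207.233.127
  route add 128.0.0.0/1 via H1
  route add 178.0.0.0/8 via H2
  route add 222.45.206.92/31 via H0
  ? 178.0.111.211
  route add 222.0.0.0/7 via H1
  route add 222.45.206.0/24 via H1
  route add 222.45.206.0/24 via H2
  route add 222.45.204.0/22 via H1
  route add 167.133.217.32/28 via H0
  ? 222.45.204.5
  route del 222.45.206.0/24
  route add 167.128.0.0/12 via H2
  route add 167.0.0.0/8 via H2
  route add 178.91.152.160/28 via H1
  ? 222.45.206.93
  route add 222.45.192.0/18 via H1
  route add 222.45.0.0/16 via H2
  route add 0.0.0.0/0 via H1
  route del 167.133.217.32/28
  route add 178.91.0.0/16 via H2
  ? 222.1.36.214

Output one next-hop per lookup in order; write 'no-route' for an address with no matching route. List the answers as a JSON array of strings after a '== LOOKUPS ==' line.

Apply in order:
  add 167.133.208.0/20 -> H2 at depth 20
  add 167.133.217.0/24 -> H1 at depth 24
  add 178.0.0.0/8 -> H2 at depth 8
  ? 171.207.233.127  path d0:-→d1:-→d2:-→d3:-→d4:-  best=no-route
  add 128.0.0.0/1 -> H1 at depth 1
  add 178.0.0.0/8 -> H2 at depth 8
  add 222.45.206.92/31 -> H0 at depth 31
  ? 178.0.111.211  path d0:-→d1:H1→d2:-→d3:-→d4:-→d5:-→d6:-→d7:-→d8:H2  best=H2
  add 222.0.0.0/7 -> H1 at depth 7
  add 222.45.206.0/24 -> H1 at depth 24
  add 222.45.206.0/24 -> H2 at depth 24
  add 222.45.204.0/22 -> H1 at depth 22
  add 167.133.217.32/28 -> H0 at depth 28
  ? 222.45.204.5  path d0:-→d1:H1→d2:-→d3:-→d4:-→d5:-→d6:-→d7:H1→d8:-→d9:-→d10:-→d11:-→d12:-→d13:-→d14:-→d15:-→d16:-→d17:-→d18:-→d19:-→d20:-→d21:-→d22:H1  best=H1
  del 222.45.206.0/24 (clear depth 24)
  add 167.128.0.0/12 -> H2 at depth 12
  add 167.0.0.0/8 -> H2 at depth 8
  add 178.91.152.160/28 -> H1 at depth 28
  ? 222.45.206.93  path d0:-→d1:H1→d2:-→d3:-→d4:-→d5:-→d6:-→d7:H1→d8:-→d9:-→d10:-→d11:-→d12:-→d13:-→d14:-→d15:-→d16:-→d17:-→d18:-→d19:-→d20:-→d21:-→d22:H1→d23:-→d24:-→d25:-→d26:-→d27:-→d28:-→d29:-→d30:-→d31:H0  best=H0
  add 222.45.192.0/18 -> H1 at depth 18
  add 222.45.0.0/16 -> H2 at depth 16
  add 0.0.0.0/0 -> H1 at depth 0
  del 167.133.217.32/28 (clear depth 28)
  add 178.91.0.0/16 -> H2 at depth 16
  ? 222.1.36.214  path d0:H1→d1:H1→d2:-→d3:-→d4:-→d5:-→d6:-→d7:H1→d8:-→d9:-→d10:-  best=H1

== LOOKUPS ==
["no-route","H2","H1","H0","H1"]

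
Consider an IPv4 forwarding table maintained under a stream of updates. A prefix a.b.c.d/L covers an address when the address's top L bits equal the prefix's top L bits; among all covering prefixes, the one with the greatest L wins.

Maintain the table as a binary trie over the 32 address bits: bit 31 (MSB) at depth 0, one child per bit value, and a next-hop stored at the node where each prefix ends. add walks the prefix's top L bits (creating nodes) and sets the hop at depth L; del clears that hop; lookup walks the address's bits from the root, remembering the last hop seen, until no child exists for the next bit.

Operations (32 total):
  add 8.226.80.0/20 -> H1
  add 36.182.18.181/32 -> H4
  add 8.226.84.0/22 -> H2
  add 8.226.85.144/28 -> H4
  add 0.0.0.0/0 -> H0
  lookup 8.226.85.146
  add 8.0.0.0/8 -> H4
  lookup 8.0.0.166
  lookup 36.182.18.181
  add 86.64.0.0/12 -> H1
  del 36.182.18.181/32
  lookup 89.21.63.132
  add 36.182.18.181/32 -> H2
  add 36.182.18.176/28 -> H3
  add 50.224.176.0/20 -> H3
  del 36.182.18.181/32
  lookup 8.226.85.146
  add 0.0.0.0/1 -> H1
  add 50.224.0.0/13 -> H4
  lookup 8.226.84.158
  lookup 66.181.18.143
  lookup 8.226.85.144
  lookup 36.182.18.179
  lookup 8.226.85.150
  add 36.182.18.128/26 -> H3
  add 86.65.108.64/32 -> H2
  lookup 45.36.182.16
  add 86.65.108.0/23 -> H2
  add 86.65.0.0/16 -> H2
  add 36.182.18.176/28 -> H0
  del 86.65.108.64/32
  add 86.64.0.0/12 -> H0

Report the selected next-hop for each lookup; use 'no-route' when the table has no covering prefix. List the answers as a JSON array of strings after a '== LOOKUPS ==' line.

Trace:
  + 8.226.80.0/20 (H1) depth=20
  + 36.182.18.181/32 (H4) depth=32
  + 8.226.84.0/22 (H2) depth=22
  + 8.226.85.144/28 (H4) depth=28
  + 0.0.0.0/0 (H0) depth=0
  ? 8.226.85.146  path d0:H0→d1:-→d2:-→d3:-→d4:-→d5:-→d6:-→d7:-→d8:-→d9:-→d10:-→d11:-→d12:-→d13:-→d14:-→d15:-→d16:-→d17:-→d18:-→d19:-→d20:H1→d21:-→d22:H2→d23:-→d24:-→d25:-→d26:-→d27:-→d28:H4  best=H4
  + 8.0.0.0/8 (H4) depth=8
  ? 8.0.0.166  path d0:H0→d1:-→d2:-→d3:-→d4:-→d5:-→d6:-→d7:-→d8:H4  best=H4
  ? 36.182.18.181  path d0:H0→d1:-→d2:-→d3:-→d4:-→d5:-→d6:-→d7:-→d8:-→d9:-→d10:-→d11:-→d12:-→d13:-→d14:-→d15:-→d16:-→d17:-→d18:-→d19:-→d20:-→d21:-→d22:-→d23:-→d24:-→d25:-→d26:-→d27:-→d28:-→d29:-→d30:-→d31:-→d32:H4  best=H4
  + 86.64.0.0/12 (H1) depth=12
  del 36.182.18.181/32 (clear depth 32)
  ? 89.21.63.132  path d0:H0→d1:-→d2:-→d3:-→d4:-  best=H0
  + 36.182.18.181/32 (H2) depth=32
  + 36.182.18.176/28 (H3) depth=28
  + 50.224.176.0/20 (H3) depth=20
  del 36.182.18.181/32 (clear depth 32)
  ? 8.226.85.146  path d0:H0→d1:-→d2:-→d3:-→d4:-→d5:-→d6:-→d7:-→d8:H4→d9:-→d10:-→d11:-→d12:-→d13:-→d14:-→d15:-→d16:-→d17:-→d18:-→d19:-→d20:H1→d21:-→d22:H2→d23:-→d24:-→d25:-→d26:-→d27:-→d28:H4  best=H4
  + 0.0.0.0/1 (H1) depth=1
  + 50.224.0.0/13 (H4) depth=13
  ? 8.226.84.158  path d0:H0→d1:H1→d2:-→d3:-→d4:-→d5:-→d6:-→d7:-→d8:H4→d9:-→d10:-→d11:-→d12:-→d13:-→d14:-→d15:-→d16:-→d17:-→d18:-→d19:-→d20:H1→d21:-→d22:H2→d23:-  best=H2
  ? 66.181.18.143  path d0:H0→d1:H1→d2:-→d3:-  best=H1
  ? 8.226.85.144  path d0:H0→d1:H1→d2:-→d3:-→d4:-→d5:-→d6:-→d7:-→d8:H4→d9:-→d10:-→d11:-→d12:-→d13:-→d14:-→d15:-→d16:-→d17:-→d18:-→d19:-→d20:H1→d21:-→d22:H2→d23:-→d24:-→d25:-→d26:-→d27:-→d28:H4  best=H4
  ? 36.182.18.179  path d0:H0→d1:H1→d2:-→d3:-→d4:-→d5:-→d6:-→d7:-→d8:-→d9:-→d10:-→d11:-→d12:-→d13:-→d14:-→d15:-→d16:-→d17:-→d18:-→d19:-→d20:-→d21:-→d22:-→d23:-→d24:-→d25:-→d26:-→d27:-→d28:H3→d29:-  best=H3
  ? 8.226.85.150  path d0:H0→d1:H1→d2:-→d3:-→d4:-→d5:-→d6:-→d7:-→d8:H4→d9:-→d10:-→d11:-→d12:-→d13:-→d14:-→d15:-→d16:-→d17:-→d18:-→d19:-→d20:H1→d21:-→d22:H2→d23:-→d24:-→d25:-→d26:-→d27:-→d28:H4  best=H4
  + 36.182.18.128/26 (H3) depth=26
  + 86.65.108.64/32 (H2) depth=32
  ? 45.36.182.16  path d0:H0→d1:H1→d2:-→d3:-→d4:-  best=H1
  + 86.65.108.0/23 (H2) depth=23
  + 86.65.0.0/16 (H2) depth=16
  + 36.182.18.176/28 (H0) depth=28
  del 86.65.108.64/32 (clear depth 32)
  + 86.64.0.0/12 (H0) depth=12

== LOOKUPS ==
["H4","H4","H4","H0","H4","H2","H1","H4","H3","H4","H1"]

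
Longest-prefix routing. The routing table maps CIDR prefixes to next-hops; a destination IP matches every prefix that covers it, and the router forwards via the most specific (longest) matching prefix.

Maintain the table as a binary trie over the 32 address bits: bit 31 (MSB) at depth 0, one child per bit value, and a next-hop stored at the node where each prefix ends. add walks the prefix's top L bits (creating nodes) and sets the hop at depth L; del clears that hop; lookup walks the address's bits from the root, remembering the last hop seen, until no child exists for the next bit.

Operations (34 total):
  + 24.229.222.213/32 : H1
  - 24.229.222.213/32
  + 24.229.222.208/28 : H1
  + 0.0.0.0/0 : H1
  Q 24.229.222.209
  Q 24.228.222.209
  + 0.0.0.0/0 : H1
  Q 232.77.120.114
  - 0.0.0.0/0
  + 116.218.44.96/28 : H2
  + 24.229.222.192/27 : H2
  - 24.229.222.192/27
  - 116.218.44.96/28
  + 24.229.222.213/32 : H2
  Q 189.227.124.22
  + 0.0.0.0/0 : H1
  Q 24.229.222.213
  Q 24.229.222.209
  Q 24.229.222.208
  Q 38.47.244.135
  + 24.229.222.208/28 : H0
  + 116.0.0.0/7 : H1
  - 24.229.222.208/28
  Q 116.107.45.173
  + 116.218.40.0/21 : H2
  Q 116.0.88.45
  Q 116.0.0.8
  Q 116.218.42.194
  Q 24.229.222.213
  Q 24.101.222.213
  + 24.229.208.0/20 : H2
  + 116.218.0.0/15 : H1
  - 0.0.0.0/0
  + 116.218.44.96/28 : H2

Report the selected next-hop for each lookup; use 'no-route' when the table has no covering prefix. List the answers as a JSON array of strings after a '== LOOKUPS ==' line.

Process each operation:
  + 24.229.222.213/32 (H1) depth=32
  - 24.229.222.213/32 clear@32
  + 24.229.222.208/28 (H1) depth=28
  + 0.0.0.0/0 (H1) depth=0
  Q 24.229.222.209: descend 00011000111001011101111011010 ; hops seen [H1,H1] ; pick H1
  Q 24.228.222.209: descend 000110001110010 ; hops seen [H1] ; pick H1
  + 0.0.0.0/0 (H1) depth=0
  Q 232.77.120.114: descend ε ; hops seen [H1] ; pick H1
  - 0.0.0.0/0 clear@0
  + 116.218.44.96/28 (H2) depth=28
  + 24.229.222.192/27 (H2) depth=27
  - 24.229.222.192/27 clear@27
  - 116.218.44.96/28 clear@28
  + 24.229.222.213/32 (H2) depth=32
  Q 189.227.124.22: descend ε ; hops seen [∅] ; pick no-route
  + 0.0.0.0/0 (H1) depth=0
  Q 24.229.222.213: descend 00011000111001011101111011010101 ; hops seen [H1,H1,H2] ; pick H2
  Q 24.229.222.209: descend 00011000111001011101111011010 ; hops seen [H1,H1] ; pick H1
  Q 24.229.222.208: descend 00011000111001011101111011010 ; hops seen [H1,H1] ; pick H1
  Q 38.47.244.135: descend 00 ; hops seen [H1] ; pick H1
  + 24.229.222.208/28 (H0) depth=28
  + 116.0.0.0/7 (H1) depth=7
  - 24.229.222.208/28 clear@28
  Q 116.107.45.173: descend 01110100 ; hops seen [H1,H1] ; pick H1
  + 116.218.40.0/21 (H2) depth=21
  Q 116.0.88.45: descend 01110100 ; hops seen [H1,H1] ; pick H1
  Q 116.0.0.8: descend 01110100 ; hops seen [H1,H1] ; pick H1
  Q 116.218.42.194: descend 011101001101101000101 ; hops seen [H1,H1,H2] ; pick H2
  Q 24.229.222.213: descend 00011000111001011101111011010101 ; hops seen [H1,H2] ; pick H2
  Q 24.101.222.213: descend 00011000 ; hops seen [H1] ; pick H1
  + 24.229.208.0/20 (H2) depth=20
  + 116.218.0.0/15 (H1) depth=15
  - 0.0.0.0/0 clear@0
  + 116.218.44.96/28 (H2) depth=28

== LOOKUPS ==
["H1","H1","H1","no-route","H2","H1","H1","H1","H1","H1","H1","H2","H2","H1"]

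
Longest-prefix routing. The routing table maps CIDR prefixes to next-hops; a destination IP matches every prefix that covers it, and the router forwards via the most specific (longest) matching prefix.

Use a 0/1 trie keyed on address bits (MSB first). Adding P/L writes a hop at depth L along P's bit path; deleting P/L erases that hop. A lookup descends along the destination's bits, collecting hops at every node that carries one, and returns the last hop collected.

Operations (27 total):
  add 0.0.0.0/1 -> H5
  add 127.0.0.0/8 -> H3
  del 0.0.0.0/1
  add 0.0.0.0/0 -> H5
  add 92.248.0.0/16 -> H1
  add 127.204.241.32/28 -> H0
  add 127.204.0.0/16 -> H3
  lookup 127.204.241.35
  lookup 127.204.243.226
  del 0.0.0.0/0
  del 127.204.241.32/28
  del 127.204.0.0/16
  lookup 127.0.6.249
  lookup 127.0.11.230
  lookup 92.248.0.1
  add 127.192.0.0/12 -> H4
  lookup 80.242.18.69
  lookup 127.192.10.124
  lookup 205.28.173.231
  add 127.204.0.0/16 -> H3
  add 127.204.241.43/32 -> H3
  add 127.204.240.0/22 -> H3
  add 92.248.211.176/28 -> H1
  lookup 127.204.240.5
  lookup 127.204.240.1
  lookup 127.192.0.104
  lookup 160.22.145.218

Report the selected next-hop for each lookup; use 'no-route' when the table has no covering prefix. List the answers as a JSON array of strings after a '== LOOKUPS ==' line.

Process each operation:
  add 0.0.0.0/1 -> H5 at depth 1
  add 127.0.0.0/8 -> H3 at depth 8
  - 0.0.0.0/1 clear@1
  add 0.0.0.0/0 -> H5 at depth 0
  add 92.248.0.0/16 -> H1 at depth 16
  add 127.204.241.32/28 -> H0 at depth 28
  add 127.204.0.0/16 -> H3 at depth 16
  ? 127.204.241.35  path d0:H5→d1:-→d2:-→d3:-→d4:-→d5:-→d6:-→d7:-→d8:H3→d9:-→d10:-→d11:-→d12:-→d13:-→d14:-→d15:-→d16:H3→d17:-→d18:-→d19:-→d20:-→d21:-→d22:-→d23:-→d24:-→d25:-→d26:-→d27:-→d28:H0  best=H0
  ? 127.204.243.226  path d0:H5→d1:-→d2:-→d3:-→d4:-→d5:-→d6:-→d7:-→d8:H3→d9:-→d10:-→d11:-→d12:-→d13:-→d14:-→d15:-→d16:H3→d17:-→d18:-→d19:-→d20:-→d21:-→d22:-  best=H3
  - 0.0.0.0/0 clear@0
  - 127.204.241.32/28 clear@28
  - 127.204.0.0/16 clear@16
  ? 127.0.6.249  path d0:-→d1:-→d2:-→d3:-→d4:-→d5:-→d6:-→d7:-→d8:H3  best=H3
  ? 127.0.11.230  path d0:-→d1:-→d2:-→d3:-→d4:-→d5:-→d6:-→d7:-→d8:H3  best=H3
  ? 92.248.0.1  path d0:-→d1:-→d2:-→d3:-→d4:-→d5:-→d6:-→d7:-→d8:-→d9:-→d10:-→d11:-→d12:-→d13:-→d14:-→d15:-→d16:H1  best=H1
  add 127.192.0.0/12 -> H4 at depth 12
  ? 80.242.18.69  path d0:-→d1:-→d2:-→d3:-→d4:-  best=no-route
  ? 127.192.10.124  path d0:-→d1:-→d2:-→d3:-→d4:-→d5:-→d6:-→d7:-→d8:H3→d9:-→d10:-→d11:-→d12:H4  best=H4
  ? 205.28.173.231  path d0:-  best=no-route
  add 127.204.0.0/16 -> H3 at depth 16
  add 127.204.241.43/32 -> H3 at depth 32
  add 127.204.240.0/22 -> H3 at depth 22
  add 92.248.211.176/28 -> H1 at depth 28
  ? 127.204.240.5  path d0:-→d1:-→d2:-→d3:-→d4:-→d5:-→d6:-→d7:-→d8:H3→d9:-→d10:-→d11:-→d12:H4→d13:-→d14:-→d15:-→d16:H3→d17:-→d18:-→d19:-→d20:-→d21:-→d22:H3→d23:-  best=H3
  ? 127.204.240.1  path d0:-→d1:-→d2:-→d3:-→d4:-→d5:-→d6:-→d7:-→d8:H3→d9:-→d10:-→d11:-→d12:H4→d13:-→d14:-→d15:-→d16:H3→d17:-→d18:-→d19:-→d20:-→d21:-→d22:H3→d23:-  best=H3
  ? 127.192.0.104  path d0:-→d1:-→d2:-→d3:-→d4:-→d5:-→d6:-→d7:-→d8:H3→d9:-→d10:-→d11:-→d12:H4  best=H4
  ? 160.22.145.218  path d0:-  best=no-route

== LOOKUPS ==
["H0","H3","H3","H3","H1","no-route","H4","no-route","H3","H3","H4","no-route"]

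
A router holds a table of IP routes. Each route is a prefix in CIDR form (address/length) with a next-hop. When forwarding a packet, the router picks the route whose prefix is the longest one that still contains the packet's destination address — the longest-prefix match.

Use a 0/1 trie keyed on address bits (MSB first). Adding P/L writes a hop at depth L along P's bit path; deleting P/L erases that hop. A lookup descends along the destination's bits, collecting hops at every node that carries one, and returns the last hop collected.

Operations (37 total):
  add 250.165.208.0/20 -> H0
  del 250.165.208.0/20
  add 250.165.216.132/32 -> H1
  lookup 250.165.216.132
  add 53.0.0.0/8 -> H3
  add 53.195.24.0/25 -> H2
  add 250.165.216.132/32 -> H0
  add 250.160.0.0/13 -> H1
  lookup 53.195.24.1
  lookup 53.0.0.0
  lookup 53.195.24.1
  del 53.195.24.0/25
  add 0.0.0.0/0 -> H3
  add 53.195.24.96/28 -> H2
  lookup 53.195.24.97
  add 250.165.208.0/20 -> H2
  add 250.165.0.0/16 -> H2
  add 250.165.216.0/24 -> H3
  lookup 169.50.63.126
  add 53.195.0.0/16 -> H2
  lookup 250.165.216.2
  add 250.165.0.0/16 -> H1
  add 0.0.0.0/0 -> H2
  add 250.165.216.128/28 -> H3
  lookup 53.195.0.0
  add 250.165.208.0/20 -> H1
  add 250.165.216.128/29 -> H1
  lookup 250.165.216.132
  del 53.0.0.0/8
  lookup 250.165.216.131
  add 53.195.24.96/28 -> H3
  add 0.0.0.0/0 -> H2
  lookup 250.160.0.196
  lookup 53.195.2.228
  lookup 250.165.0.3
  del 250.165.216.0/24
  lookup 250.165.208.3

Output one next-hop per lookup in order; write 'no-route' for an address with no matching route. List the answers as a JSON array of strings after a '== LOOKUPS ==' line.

Process each operation:
  add 250.165.208.0/20 -> H0 at depth 20
  - 250.165.208.0/20 clear@20
  add 250.165.216.132/32 -> H1 at depth 32
  Q 250.165.216.132: descend 11111010101001011101100010000100 ; hops seen [H1] ; pick H1
  add 53.0.0.0/8 -> H3 at depth 8
  add 53.195.24.0/25 -> H2 at depth 25
  add 250.165.216.132/32 -> H0 at depth 32
  add 250.160.0.0/13 -> H1 at depth 13
  Q 53.195.24.1: descend 0011010111000011000110000 ; hops seen [H3,H2] ; pick H2
  Q 53.0.0.0: descend 00110101 ; hops seen [H3] ; pick H3
  Q 53.195.24.1: descend 0011010111000011000110000 ; hops seen [H3,H2] ; pick H2
  - 53.195.24.0/25 clear@25
  add 0.0.0.0/0 -> H3 at depth 0
  add 53.195.24.96/28 -> H2 at depth 28
  Q 53.195.24.97: descend 0011010111000011000110000110 ; hops seen [H3,H3,H2] ; pick H2
  add 250.165.208.0/20 -> H2 at depth 20
  add 250.165.0.0/16 -> H2 at depth 16
  add 250.165.216.0/24 -> H3 at depth 24
  Q 169.50.63.126: descend 1 ; hops seen [H3] ; pick H3
  add 53.195.0.0/16 -> H2 at depth 16
  Q 250.165.216.2: descend 111110101010010111011000 ; hops seen [H3,H1,H2,H2,H3] ; pick H3
  add 250.165.0.0/16 -> H1 at depth 16
  add 0.0.0.0/0 -> H2 at depth 0
  add 250.165.216.128/28 -> H3 at depth 28
  Q 53.195.0.0: descend 0011010111000011000 ; hops seen [H2,H3,H2] ; pick H2
  add 250.165.208.0/20 -> H1 at depth 20
  add 250.165.216.128/29 -> H1 at depth 29
  Q 250.165.216.132: descend 11111010101001011101100010000100 ; hops seen [H2,H1,H1,H1,H3,H3,H1,H0] ; pick H0
  - 53.0.0.0/8 clear@8
  Q 250.165.216.131: descend 11111010101001011101100010000 ; hops seen [H2,H1,H1,H1,H3,H3,H1] ; pick H1
  add 53.195.24.96/28 -> H3 at depth 28
  add 0.0.0.0/0 -> H2 at depth 0
  Q 250.160.0.196: descend 1111101010100 ; hops seen [H2,H1] ; pick H1
  Q 53.195.2.228: descend 0011010111000011000 ; hops seen [H2,H2] ; pick H2
  Q 250.165.0.3: descend 1111101010100101 ; hops seen [H2,H1,H1] ; pick H1
  - 250.165.216.0/24 clear@24
  Q 250.165.208.3: descend 11111010101001011101 ; hops seen [H2,H1,H1,H1] ; pick H1

== LOOKUPS ==
["H1","H2","H3","H2","H2","H3","H3","H2","H0","H1","H1","H2","H1","H1"]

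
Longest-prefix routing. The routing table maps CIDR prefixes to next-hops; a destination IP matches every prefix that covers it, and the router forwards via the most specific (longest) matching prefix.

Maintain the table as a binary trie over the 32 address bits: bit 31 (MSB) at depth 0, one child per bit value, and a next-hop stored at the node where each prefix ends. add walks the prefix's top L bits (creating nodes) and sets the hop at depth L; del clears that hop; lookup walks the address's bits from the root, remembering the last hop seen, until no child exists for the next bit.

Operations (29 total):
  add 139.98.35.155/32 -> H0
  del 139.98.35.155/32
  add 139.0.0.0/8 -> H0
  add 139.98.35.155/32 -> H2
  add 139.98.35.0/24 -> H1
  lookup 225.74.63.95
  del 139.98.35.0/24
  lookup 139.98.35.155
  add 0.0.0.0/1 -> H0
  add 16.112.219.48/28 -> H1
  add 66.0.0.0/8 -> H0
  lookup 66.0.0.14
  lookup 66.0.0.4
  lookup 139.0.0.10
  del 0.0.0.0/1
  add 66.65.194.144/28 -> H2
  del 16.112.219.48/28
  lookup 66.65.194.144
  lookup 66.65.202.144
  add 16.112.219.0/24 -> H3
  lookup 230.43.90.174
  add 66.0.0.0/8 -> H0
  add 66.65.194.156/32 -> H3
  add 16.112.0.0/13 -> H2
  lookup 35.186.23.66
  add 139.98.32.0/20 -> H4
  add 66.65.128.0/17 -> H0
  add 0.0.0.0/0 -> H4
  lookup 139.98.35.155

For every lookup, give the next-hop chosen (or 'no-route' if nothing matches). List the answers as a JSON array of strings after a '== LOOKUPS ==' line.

Apply in order:
  add 139.98.35.155/32 -> H0 at depth 32
  del 139.98.35.155/32 (clear depth 32)
  add 139.0.0.0/8 -> H0 at depth 8
  add 139.98.35.155/32 -> H2 at depth 32
  add 139.98.35.0/24 -> H1 at depth 24
  Q 225.74.63.95: descend 1 ; hops seen [∅] ; pick no-route
  del 139.98.35.0/24 (clear depth 24)
  Q 139.98.35.155: descend 10001011011000100010001110011011 ; hops seen [H0,H2] ; pick H2
  add 0.0.0.0/1 -> H0 at depth 1
  add 16.112.219.48/28 -> H1 at depth 28
  add 66.0.0.0/8 -> H0 at depth 8
  Q 66.0.0.14: descend 01000010 ; hops seen [H0,H0] ; pick H0
  Q 66.0.0.4: descend 01000010 ; hops seen [H0,H0] ; pick H0
  Q 139.0.0.10: descend 100010110 ; hops seen [H0] ; pick H0
  del 0.0.0.0/1 (clear depth 1)
  add 66.65.194.144/28 -> H2 at depth 28
  del 16.112.219.48/28 (clear depth 28)
  Q 66.65.194.144: descend 0100001001000001110000101001 ; hops seen [H0,H2] ; pick H2
  Q 66.65.202.144: descend 01000010010000011100 ; hops seen [H0] ; pick H0
  add 16.112.219.0/24 -> H3 at depth 24
  Q 230.43.90.174: descend 1 ; hops seen [∅] ; pick no-route
  add 66.0.0.0/8 -> H0 at depth 8
  add 66.65.194.156/32 -> H3 at depth 32
  add 16.112.0.0/13 -> H2 at depth 13
  Q 35.186.23.66: descend 00 ; hops seen [∅] ; pick no-route
  add 139.98.32.0/20 -> H4 at depth 20
  add 66.65.128.0/17 -> H0 at depth 17
  add 0.0.0.0/0 -> H4 at depth 0
  Q 139.98.35.155: descend 10001011011000100010001110011011 ; hops seen [H4,H0,H4,H2] ; pick H2

== LOOKUPS ==
["no-route","H2","H0","H0","H0","H2","H0","no-route","no-route","H2"]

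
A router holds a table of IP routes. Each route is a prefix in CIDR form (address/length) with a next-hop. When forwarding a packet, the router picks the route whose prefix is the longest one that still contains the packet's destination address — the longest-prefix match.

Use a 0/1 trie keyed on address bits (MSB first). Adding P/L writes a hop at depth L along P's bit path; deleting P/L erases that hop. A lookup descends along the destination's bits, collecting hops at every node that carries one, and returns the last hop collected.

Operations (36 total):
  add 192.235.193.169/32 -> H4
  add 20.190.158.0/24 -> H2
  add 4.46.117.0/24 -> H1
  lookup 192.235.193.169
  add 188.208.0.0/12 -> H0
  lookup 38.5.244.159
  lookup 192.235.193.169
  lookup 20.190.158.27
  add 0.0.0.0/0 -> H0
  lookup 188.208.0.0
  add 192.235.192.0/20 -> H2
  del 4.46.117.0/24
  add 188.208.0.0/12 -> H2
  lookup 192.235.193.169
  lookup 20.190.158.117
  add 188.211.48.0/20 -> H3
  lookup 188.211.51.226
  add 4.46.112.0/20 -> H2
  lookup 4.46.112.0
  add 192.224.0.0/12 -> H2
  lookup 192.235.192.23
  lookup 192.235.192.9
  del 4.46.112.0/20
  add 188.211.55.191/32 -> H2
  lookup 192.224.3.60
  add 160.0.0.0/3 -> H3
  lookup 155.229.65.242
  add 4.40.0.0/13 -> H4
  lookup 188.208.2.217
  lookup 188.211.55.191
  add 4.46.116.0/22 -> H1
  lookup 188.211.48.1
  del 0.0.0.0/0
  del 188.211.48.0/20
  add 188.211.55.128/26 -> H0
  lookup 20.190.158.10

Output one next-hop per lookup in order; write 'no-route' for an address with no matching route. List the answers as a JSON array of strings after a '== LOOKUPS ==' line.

Apply in order:
  add 192.235.193.169/32 -> H4 at depth 32
  add 20.190.158.0/24 -> H2 at depth 24
  add 4.46.117.0/24 -> H1 at depth 24
  lookup 192.235.193.169: bits 11000000111010111100000110101001 walk d0:-→d1:-→d2:-→d3:-→d4:-→d5:-→d6:-→d7:-→d8:-→d9:-→d10:-→d11:-→d12:-→d13:-→d14:-→d15:-→d16:-→d17:-→d18:-→d19:-→d20:-→d21:-→d22:-→d23:-→d24:-→d25:-→d26:-→d27:-→d28:-→d29:-→d30:-→d31:-→d32:H4 -> H4
  add 188.208.0.0/12 -> H0 at depth 12
  lookup 38.5.244.159: bits 00 walk d0:-→d1:-→d2:- -> no-route
  lookup 192.235.193.169: bits 11000000111010111100000110101001 walk d0:-→d1:-→d2:-→d3:-→d4:-→d5:-→d6:-→d7:-→d8:-→d9:-→d10:-→d11:-→d12:-→d13:-→d14:-→d15:-→d16:-→d17:-→d18:-→d19:-→d20:-→d21:-→d22:-→d23:-→d24:-→d25:-→d26:-→d27:-→d28:-→d29:-→d30:-→d31:-→d32:H4 -> H4
  lookup 20.190.158.27: bits 000101001011111010011110 walk d0:-→d1:-→d2:-→d3:-→d4:-→d5:-→d6:-→d7:-→d8:-→d9:-→d10:-→d11:-→d12:-→d13:-→d14:-→d15:-→d16:-→d17:-→d18:-→d19:-→d20:-→d21:-→d22:-→d23:-→d24:H2 -> H2
  add 0.0.0.0/0 -> H0 at depth 0
  lookup 188.208.0.0: bits 101111001101 walk d0:H0→d1:-→d2:-→d3:-→d4:-→d5:-→d6:-→d7:-→d8:-→d9:-→d10:-→d11:-→d12:H0 -> H0
  add 192.235.192.0/20 -> H2 at depth 20
  - 4.46.117.0/24 clear@24
  add 188.208.0.0/12 -> H2 at depth 12
  lookup 192.235.193.169: bits 11000000111010111100000110101001 walk d0:H0→d1:-→d2:-→d3:-→d4:-→d5:-→d6:-→d7:-→d8:-→d9:-→d10:-→d11:-→d12:-→d13:-→d14:-→d15:-→d16:-→d17:-→d18:-→d19:-→d20:H2→d21:-→d22:-→d23:-→d24:-→d25:-→d26:-→d27:-→d28:-→d29:-→d30:-→d31:-→d32:H4 -> H4
  lookup 20.190.158.117: bits 000101001011111010011110 walk d0:H0→d1:-→d2:-→d3:-→d4:-→d5:-→d6:-→d7:-→d8:-→d9:-→d10:-→d11:-→d12:-→d13:-→d14:-→d15:-→d16:-→d17:-→d18:-→d19:-→d20:-→d21:-→d22:-→d23:-→d24:H2 -> H2
  add 188.211.48.0/20 -> H3 at depth 20
  lookup 188.211.51.226: bits 10111100110100110011 walk d0:H0→d1:-→d2:-→d3:-→d4:-→d5:-→d6:-→d7:-→d8:-→d9:-→d10:-→d11:-→d12:H2→d13:-→d14:-→d15:-→d16:-→d17:-→d18:-→d19:-→d20:H3 -> H3
  add 4.46.112.0/20 -> H2 at depth 20
  lookup 4.46.112.0: bits 000001000010111001110 walk d0:H0→d1:-→d2:-→d3:-→d4:-→d5:-→d6:-→d7:-→d8:-→d9:-→d10:-→d11:-→d12:-→d13:-→d14:-→d15:-→d16:-→d17:-→d18:-→d19:-→d20:H2→d21:- -> H2
  add 192.224.0.0/12 -> H2 at depth 12
  lookup 192.235.192.23: bits 11000000111010111100000 walk d0:H0→d1:-→d2:-→d3:-→d4:-→d5:-→d6:-→d7:-→d8:-→d9:-→d10:-→d11:-→d12:H2→d13:-→d14:-→d15:-→d16:-→d17:-→d18:-→d19:-→d20:H2→d21:-→d22:-→d23:- -> H2
  lookup 192.235.192.9: bits 11000000111010111100000 walk d0:H0→d1:-→d2:-→d3:-→d4:-→d5:-→d6:-→d7:-→d8:-→d9:-→d10:-→d11:-→d12:H2→d13:-→d14:-→d15:-→d16:-→d17:-→d18:-→d19:-→d20:H2→d21:-→d22:-→d23:- -> H2
  - 4.46.112.0/20 clear@20
  add 188.211.55.191/32 -> H2 at depth 32
  lookup 192.224.3.60: bits 110000001110 walk d0:H0→d1:-→d2:-→d3:-→d4:-→d5:-→d6:-→d7:-→d8:-→d9:-→d10:-→d11:-→d12:H2 -> H2
  add 160.0.0.0/3 -> H3 at depth 3
  lookup 155.229.65.242: bits 10 walk d0:H0→d1:-→d2:- -> H0
  add 4.40.0.0/13 -> H4 at depth 13
  lookup 188.208.2.217: bits 10111100110100 walk d0:H0→d1:-→d2:-→d3:H3→d4:-→d5:-→d6:-→d7:-→d8:-→d9:-→d10:-→d11:-→d12:H2→d13:-→d14:- -> H2
  lookup 188.211.55.191: bits 10111100110100110011011110111111 walk d0:H0→d1:-→d2:-→d3:H3→d4:-→d5:-→d6:-→d7:-→d8:-→d9:-→d10:-→d11:-→d12:H2→d13:-→d14:-→d15:-→d16:-→d17:-→d18:-→d19:-→d20:H3→d21:-→d22:-→d23:-→d24:-→d25:-→d26:-→d27:-→d28:-→d29:-→d30:-→d31:-→d32:H2 -> H2
  add 4.46.116.0/22 -> H1 at depth 22
  lookup 188.211.48.1: bits 101111001101001100110 walk d0:H0→d1:-→d2:-→d3:H3→d4:-→d5:-→d6:-→d7:-→d8:-→d9:-→d10:-→d11:-→d12:H2→d13:-→d14:-→d15:-→d16:-→d17:-→d18:-→d19:-→d20:H3→d21:- -> H3
  - 0.0.0.0/0 clear@0
  - 188.211.48.0/20 clear@20
  add 188.211.55.128/26 -> H0 at depth 26
  lookup 20.190.158.10: bits 000101001011111010011110 walk d0:-→d1:-→d2:-→d3:-→d4:-→d5:-→d6:-→d7:-→d8:-→d9:-→d10:-→d11:-→d12:-→d13:-→d14:-→d15:-→d16:-→d17:-→d18:-→d19:-→d20:-→d21:-→d22:-→d23:-→d24:H2 -> H2

== LOOKUPS ==
["H4","no-route","H4","H2","H0","H4","H2","H3","H2","H2","H2","H2","H0","H2","H2","H3","H2"]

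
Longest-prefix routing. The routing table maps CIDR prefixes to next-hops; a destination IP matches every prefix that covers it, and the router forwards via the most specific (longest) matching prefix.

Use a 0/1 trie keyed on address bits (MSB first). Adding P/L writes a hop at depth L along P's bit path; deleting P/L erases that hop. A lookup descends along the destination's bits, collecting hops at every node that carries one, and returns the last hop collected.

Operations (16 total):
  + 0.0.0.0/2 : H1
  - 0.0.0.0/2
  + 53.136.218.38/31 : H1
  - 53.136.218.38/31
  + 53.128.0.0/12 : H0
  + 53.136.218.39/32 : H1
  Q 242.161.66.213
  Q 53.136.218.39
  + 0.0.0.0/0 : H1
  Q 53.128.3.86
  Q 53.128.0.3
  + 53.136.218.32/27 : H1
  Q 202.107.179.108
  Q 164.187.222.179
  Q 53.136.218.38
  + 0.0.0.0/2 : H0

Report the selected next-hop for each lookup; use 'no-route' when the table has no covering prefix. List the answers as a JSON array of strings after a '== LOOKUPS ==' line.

Trace:
  add 0.0.0.0/2 -> H1 at depth 2
  del 0.0.0.0/2 (clear depth 2)
  add 53.136.218.38/31 -> H1 at depth 31
  del 53.136.218.38/31 (clear depth 31)
  add 53.128.0.0/12 -> H0 at depth 12
  add 53.136.218.39/32 -> H1 at depth 32
  lookup 242.161.66.213: bits ε walk d0:- -> no-route
  lookup 53.136.218.39: bits 00110101100010001101101000100111 walk d0:-→d1:-→d2:-→d3:-→d4:-→d5:-→d6:-→d7:-→d8:-→d9:-→d10:-→d11:-→d12:H0→d13:-→d14:-→d15:-→d16:-→d17:-→d18:-→d19:-→d20:-→d21:-→d22:-→d23:-→d24:-→d25:-→d26:-→d27:-→d28:-→d29:-→d30:-→d31:-→d32:H1 -> H1
  add 0.0.0.0/0 -> H1 at depth 0
  lookup 53.128.3.86: bits 001101011000 walk d0:H1→d1:-→d2:-→d3:-→d4:-→d5:-→d6:-→d7:-→d8:-→d9:-→d10:-→d11:-→d12:H0 -> H0
  lookup 53.128.0.3: bits 001101011000 walk d0:H1→d1:-→d2:-→d3:-→d4:-→d5:-→d6:-→d7:-→d8:-→d9:-→d10:-→d11:-→d12:H0 -> H0
  add 53.136.218.32/27 -> H1 at depth 27
  lookup 202.107.179.108: bits ε walk d0:H1 -> H1
  lookup 164.187.222.179: bits ε walk d0:H1 -> H1
  lookup 53.136.218.38: bits 0011010110001000110110100010011 walk d0:H1→d1:-→d2:-→d3:-→d4:-→d5:-→d6:-→d7:-→d8:-→d9:-→d10:-→d11:-→d12:H0→d13:-→d14:-→d15:-→d16:-→d17:-→d18:-→d19:-→d20:-→d21:-→d22:-→d23:-→d24:-→d25:-→d26:-→d27:H1→d28:-→d29:-→d30:-→d31:- -> H1
  add 0.0.0.0/2 -> H0 at depth 2

== LOOKUPS ==
["no-route","H1","H0","H0","H1","H1","H1"]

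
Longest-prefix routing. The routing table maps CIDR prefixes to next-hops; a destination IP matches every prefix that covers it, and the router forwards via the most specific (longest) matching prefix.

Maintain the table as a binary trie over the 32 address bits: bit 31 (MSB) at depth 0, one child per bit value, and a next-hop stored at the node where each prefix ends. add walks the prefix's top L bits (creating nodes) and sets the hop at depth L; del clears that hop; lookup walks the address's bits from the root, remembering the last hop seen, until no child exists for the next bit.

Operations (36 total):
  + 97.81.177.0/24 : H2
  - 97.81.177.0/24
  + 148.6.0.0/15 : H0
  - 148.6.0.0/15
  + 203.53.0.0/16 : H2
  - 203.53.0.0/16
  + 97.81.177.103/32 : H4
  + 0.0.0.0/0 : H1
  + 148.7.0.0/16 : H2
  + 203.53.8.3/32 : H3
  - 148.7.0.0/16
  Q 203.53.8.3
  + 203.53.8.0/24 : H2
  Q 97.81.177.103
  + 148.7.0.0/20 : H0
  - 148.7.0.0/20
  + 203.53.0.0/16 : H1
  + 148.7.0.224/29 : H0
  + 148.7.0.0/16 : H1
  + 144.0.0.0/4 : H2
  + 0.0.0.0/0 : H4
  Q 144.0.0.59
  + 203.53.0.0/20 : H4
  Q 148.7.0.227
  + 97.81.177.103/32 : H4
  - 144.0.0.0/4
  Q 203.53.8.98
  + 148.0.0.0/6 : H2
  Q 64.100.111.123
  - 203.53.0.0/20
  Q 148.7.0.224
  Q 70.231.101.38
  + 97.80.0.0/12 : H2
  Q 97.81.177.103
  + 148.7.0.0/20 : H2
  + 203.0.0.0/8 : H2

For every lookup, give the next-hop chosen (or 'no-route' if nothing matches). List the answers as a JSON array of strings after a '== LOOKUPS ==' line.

Apply in order:
  add 97.81.177.0/24 -> H2 at depth 24
  - 97.81.177.0/24 clear@24
  add 148.6.0.0/15 -> H0 at depth 15
  - 148.6.0.0/15 clear@15
  add 203.53.0.0/16 -> H2 at depth 16
  - 203.53.0.0/16 clear@16
  add 97.81.177.103/32 -> H4 at depth 32
  add 0.0.0.0/0 -> H1 at depth 0
  add 148.7.0.0/16 -> H2 at depth 16
  add 203.53.8.3/32 -> H3 at depth 32
  - 148.7.0.0/16 clear@16
  Q 203.53.8.3: descend 11001011001101010000100000000011 ; hops seen [H1,H3] ; pick H3
  add 203.53.8.0/24 -> H2 at depth 24
  Q 97.81.177.103: descend 01100001010100011011000101100111 ; hops seen [H1,H4] ; pick H4
  add 148.7.0.0/20 -> H0 at depth 20
  - 148.7.0.0/20 clear@20
  add 203.53.0.0/16 -> H1 at depth 16
  add 148.7.0.224/29 -> H0 at depth 29
  add 148.7.0.0/16 -> H1 at depth 16
  add 144.0.0.0/4 -> H2 at depth 4
  add 0.0.0.0/0 -> H4 at depth 0
  Q 144.0.0.59: descend 10010 ; hops seen [H4,H2] ; pick H2
  add 203.53.0.0/20 -> H4 at depth 20
  Q 148.7.0.227: descend 10010100000001110000000011100 ; hops seen [H4,H2,H1,H0] ; pick H0
  add 97.81.177.103/32 -> H4 at depth 32
  - 144.0.0.0/4 clear@4
  Q 203.53.8.98: descend 1100101100110101000010000 ; hops seen [H4,H1,H4,H2] ; pick H2
  add 148.0.0.0/6 -> H2 at depth 6
  Q 64.100.111.123: descend 01 ; hops seen [H4] ; pick H4
  - 203.53.0.0/20 clear@20
  Q 148.7.0.224: descend 10010100000001110000000011100 ; hops seen [H4,H2,H1,H0] ; pick H0
  Q 70.231.101.38: descend 01 ; hops seen [H4] ; pick H4
  add 97.80.0.0/12 -> H2 at depth 12
  Q 97.81.177.103: descend 01100001010100011011000101100111 ; hops seen [H4,H2,H4] ; pick H4
  add 148.7.0.0/20 -> H2 at depth 20
  add 203.0.0.0/8 -> H2 at depth 8

== LOOKUPS ==
["H3","H4","H2","H0","H2","H4","H0","H4","H4"]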